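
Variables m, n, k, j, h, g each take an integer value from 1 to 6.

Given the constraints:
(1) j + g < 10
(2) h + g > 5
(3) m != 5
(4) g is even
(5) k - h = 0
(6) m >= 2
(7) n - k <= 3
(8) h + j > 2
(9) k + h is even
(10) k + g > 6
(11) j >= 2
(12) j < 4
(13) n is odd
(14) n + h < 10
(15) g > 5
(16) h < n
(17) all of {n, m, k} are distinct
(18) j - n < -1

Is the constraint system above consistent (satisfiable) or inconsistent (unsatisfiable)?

The assignment m = 3, n = 5, k = 2, j = 2, h = 2, g = 6 works:
  constraint 1 holds since j + g = 8.
  constraint 2 holds since h + g = 8.
The rest check out directly.

Satisfiable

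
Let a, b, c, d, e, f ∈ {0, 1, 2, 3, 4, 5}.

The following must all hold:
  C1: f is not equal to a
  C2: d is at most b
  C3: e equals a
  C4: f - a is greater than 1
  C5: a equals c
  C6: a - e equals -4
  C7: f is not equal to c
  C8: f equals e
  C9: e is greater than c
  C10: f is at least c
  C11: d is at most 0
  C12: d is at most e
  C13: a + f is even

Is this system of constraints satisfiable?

Unsatisfiable

From constraints 3, 5, and 8, f = e = a = c, so f = c. But constraint 7 says f ≠ c. Contradiction.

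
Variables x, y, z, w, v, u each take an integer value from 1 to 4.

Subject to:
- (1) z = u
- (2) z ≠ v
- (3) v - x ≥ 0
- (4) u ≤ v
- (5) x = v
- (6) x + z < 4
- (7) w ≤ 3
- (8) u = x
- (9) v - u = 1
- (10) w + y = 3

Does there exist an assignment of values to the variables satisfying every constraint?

From constraints 1, 5, and 8, z = u = x = v, so z = v. But constraint 2 says z ≠ v. Contradiction.

Unsatisfiable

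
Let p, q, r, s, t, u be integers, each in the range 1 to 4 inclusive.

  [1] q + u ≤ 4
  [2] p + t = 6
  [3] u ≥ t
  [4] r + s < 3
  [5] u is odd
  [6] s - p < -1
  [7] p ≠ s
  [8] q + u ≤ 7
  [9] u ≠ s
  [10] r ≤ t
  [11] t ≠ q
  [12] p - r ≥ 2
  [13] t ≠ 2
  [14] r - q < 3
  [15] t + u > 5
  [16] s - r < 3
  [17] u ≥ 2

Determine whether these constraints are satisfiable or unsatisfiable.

One satisfying assignment is p = 3, q = 1, r = 1, s = 1, t = 3, u = 3.
For the less obvious constraints — constraint 1: q + u = 4; constraint 2: p + t = 6; constraint 4: r + s = 2 — and the others hold by inspection.

Satisfiable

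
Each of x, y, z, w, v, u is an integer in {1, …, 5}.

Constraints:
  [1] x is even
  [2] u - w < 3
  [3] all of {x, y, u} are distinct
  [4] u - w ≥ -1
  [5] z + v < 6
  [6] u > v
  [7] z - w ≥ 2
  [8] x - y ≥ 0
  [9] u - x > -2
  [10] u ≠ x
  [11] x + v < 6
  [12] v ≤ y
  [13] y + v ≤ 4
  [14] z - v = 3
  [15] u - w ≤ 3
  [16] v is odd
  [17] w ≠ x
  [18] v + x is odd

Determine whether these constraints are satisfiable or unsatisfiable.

Satisfiable

The assignment x = 4, y = 1, z = 4, w = 2, v = 1, u = 3 works:
  constraint 2 holds since u - w = 1.
  constraint 4 holds since u - w = 1.
  constraint 5 holds since z + v = 5.
The rest check out directly.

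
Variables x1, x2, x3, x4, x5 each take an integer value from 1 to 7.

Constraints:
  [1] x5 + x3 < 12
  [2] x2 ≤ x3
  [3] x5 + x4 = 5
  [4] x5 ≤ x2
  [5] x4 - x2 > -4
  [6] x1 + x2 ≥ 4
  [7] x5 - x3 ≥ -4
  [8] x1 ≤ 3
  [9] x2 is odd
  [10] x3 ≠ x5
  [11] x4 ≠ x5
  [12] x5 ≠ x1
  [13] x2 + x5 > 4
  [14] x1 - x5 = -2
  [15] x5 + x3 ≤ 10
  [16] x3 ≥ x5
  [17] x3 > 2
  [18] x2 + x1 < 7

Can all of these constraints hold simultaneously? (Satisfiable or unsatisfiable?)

Satisfiable

Try x1 = 1, x2 = 3, x3 = 6, x4 = 2, x5 = 3.
Check constraint 1: x5 + x3 = 9; constraint 3: x5 + x4 = 5; constraint 5: x4 - x2 = -1. The remaining constraints are straightforward to verify.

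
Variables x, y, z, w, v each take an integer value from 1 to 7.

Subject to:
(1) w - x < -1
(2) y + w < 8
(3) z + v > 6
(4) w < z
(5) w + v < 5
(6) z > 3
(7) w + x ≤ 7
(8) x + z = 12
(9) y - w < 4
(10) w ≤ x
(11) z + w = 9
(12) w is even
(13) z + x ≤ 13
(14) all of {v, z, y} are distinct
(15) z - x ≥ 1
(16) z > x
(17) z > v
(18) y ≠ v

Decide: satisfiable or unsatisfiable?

Satisfiable

One satisfying assignment is x = 5, y = 3, z = 7, w = 2, v = 1.
For the less obvious constraints — constraint 1: w - x = -3; constraint 2: y + w = 5 — and the others hold by inspection.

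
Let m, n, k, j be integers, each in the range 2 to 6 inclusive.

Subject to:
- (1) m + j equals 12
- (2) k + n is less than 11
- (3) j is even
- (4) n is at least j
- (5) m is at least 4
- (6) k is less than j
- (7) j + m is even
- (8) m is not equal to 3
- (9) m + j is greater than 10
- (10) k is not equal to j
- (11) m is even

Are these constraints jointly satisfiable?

Satisfiable

Take m = 6, n = 6, k = 2, j = 6. Then constraint 1: m + j = 12; constraint 2: k + n = 8; constraint 9: m + j = 12, and every other listed constraint is also met.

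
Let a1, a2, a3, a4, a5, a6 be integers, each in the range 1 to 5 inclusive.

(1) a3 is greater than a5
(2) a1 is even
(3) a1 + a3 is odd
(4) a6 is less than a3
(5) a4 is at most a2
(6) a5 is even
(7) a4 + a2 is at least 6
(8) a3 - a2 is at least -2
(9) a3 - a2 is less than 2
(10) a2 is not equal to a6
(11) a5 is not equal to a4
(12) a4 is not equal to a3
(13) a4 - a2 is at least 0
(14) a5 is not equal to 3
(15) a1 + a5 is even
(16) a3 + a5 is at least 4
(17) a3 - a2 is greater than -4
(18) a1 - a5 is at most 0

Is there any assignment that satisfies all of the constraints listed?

The assignment a1 = 2, a2 = 4, a3 = 3, a4 = 4, a5 = 2, a6 = 2 works:
  constraint 7 holds since a4 + a2 = 8.
  constraint 8 holds since a3 - a2 = -1.
The rest check out directly.

Satisfiable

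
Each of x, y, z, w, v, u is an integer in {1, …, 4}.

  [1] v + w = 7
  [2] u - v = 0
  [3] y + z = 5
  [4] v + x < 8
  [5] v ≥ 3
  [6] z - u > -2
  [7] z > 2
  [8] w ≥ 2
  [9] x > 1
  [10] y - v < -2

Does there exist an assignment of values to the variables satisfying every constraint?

The assignment x = 2, y = 1, z = 4, w = 3, v = 4, u = 4 works:
  constraint 1 holds since v + w = 7.
  constraint 2 holds since u - v = 0.
  constraint 3 holds since y + z = 5.
The rest check out directly.

Satisfiable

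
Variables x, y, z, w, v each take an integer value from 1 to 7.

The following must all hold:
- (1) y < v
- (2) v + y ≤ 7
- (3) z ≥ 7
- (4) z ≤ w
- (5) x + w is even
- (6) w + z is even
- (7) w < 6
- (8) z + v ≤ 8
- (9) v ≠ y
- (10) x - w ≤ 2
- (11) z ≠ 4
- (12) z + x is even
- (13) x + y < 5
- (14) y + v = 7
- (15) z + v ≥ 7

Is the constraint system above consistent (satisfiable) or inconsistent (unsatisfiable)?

Unsatisfiable

From constraints 3 and 4: w ≥ z and z ≥ 7, so w ≥ 7. From constraint 7: w ≤ 5. But 5 < 7, so no value of w works.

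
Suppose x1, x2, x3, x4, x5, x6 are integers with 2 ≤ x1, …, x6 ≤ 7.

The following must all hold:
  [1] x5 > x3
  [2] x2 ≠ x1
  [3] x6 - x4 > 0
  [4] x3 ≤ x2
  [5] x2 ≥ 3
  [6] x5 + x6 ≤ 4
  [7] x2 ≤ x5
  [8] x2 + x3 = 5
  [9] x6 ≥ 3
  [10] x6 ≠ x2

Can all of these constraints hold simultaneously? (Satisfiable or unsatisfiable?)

From constraints 5 and 7: x5 ≥ x2 ≥ 3. From constraint 9: x6 ≥ 3. Hence x5 + x6 ≥ 6. But constraint 6 requires x5 + x6 ≤ 4, and 4 < 6. Contradiction.

Unsatisfiable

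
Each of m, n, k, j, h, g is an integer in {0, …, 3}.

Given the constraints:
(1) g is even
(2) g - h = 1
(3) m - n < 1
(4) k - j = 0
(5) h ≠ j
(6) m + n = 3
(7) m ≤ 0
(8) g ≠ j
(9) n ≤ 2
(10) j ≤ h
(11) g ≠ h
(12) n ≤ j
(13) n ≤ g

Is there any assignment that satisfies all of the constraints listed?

Unsatisfiable

From constraint 7: m ≤ 0. From constraint 9: n ≤ 2. Hence m + n ≤ 2. But constraint 6 requires m + n = 3, and 3 > 2. Contradiction.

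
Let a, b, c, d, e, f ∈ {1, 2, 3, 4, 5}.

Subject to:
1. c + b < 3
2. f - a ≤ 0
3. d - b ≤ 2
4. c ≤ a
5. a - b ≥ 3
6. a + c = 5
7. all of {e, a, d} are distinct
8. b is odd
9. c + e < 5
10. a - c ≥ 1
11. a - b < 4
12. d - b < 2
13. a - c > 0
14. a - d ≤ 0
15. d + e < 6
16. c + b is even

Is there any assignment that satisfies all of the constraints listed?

Constraints 3, 5, and 14 give b − d ≥ -2, d − a ≥ 0, a − b ≥ 3.
Adding all 3 inequalities: the left sides telescope to 0, and the right sides sum to (-2) + 0 + 3 = 1. So 0 ≥ 1, which is false.

Unsatisfiable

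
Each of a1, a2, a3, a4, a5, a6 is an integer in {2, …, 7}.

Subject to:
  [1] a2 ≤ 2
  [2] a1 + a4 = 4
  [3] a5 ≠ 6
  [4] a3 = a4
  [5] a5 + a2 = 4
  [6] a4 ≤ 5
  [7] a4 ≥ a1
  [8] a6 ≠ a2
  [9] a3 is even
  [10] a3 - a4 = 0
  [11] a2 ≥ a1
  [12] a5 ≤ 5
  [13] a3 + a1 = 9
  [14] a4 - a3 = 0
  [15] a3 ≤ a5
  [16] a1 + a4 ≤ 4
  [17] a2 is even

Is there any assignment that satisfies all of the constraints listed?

Unsatisfiable

From constraints 12 and 15: a3 ≤ a5 ≤ 5. From constraints 1 and 11: a1 ≤ a2 ≤ 2. Hence a3 + a1 ≤ 7. But constraint 13 requires a3 + a1 = 9, and 9 > 7. Contradiction.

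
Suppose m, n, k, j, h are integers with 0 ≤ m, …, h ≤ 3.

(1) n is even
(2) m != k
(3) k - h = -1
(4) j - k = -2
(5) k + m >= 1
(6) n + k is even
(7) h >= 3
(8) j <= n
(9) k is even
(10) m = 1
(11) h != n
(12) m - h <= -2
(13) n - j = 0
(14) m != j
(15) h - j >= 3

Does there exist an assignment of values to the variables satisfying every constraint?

Satisfiable

One satisfying assignment is m = 1, n = 0, k = 2, j = 0, h = 3.
For the less obvious constraints — constraint 3: k - h = -1; constraint 4: j - k = -2; constraint 5: k + m = 3 — and the others hold by inspection.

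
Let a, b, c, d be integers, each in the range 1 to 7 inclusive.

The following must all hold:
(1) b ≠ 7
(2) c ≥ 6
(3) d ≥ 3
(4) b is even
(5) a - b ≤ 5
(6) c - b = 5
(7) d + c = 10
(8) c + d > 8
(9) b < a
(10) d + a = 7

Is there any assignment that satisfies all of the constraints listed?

Take a = 4, b = 2, c = 7, d = 3. Then constraint 5: a - b = 2; constraint 6: c - b = 5; constraint 7: d + c = 10, and every other listed constraint is also met.

Satisfiable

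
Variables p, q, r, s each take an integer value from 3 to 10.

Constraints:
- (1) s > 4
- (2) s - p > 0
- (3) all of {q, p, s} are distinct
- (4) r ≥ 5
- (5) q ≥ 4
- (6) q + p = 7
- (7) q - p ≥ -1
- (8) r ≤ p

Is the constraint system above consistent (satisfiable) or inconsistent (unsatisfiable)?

Unsatisfiable

From constraint 5: q ≥ 4. From constraints 4 and 8: p ≥ r ≥ 5. Hence q + p ≥ 9. But constraint 6 requires q + p = 7, and 7 < 9. Contradiction.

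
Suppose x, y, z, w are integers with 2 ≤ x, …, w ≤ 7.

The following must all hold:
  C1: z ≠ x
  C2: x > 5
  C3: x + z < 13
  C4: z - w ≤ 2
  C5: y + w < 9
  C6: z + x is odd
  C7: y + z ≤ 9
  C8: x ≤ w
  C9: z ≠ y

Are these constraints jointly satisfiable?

Try x = 6, y = 2, z = 5, w = 6.
Check constraint 3: x + z = 11; constraint 4: z - w = -1; constraint 5: y + w = 8. The remaining constraints are straightforward to verify.

Satisfiable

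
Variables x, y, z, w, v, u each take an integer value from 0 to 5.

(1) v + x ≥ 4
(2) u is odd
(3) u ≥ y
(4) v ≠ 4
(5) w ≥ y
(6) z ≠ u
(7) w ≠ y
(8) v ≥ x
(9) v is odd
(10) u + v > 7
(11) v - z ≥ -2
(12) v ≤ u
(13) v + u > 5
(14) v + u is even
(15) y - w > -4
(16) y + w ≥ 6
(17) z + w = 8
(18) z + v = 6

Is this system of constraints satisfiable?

Satisfiable

Setting (x, y, z, w, v, u) = (3, 4, 3, 5, 3, 5) satisfies everything: constraint 1: v + x = 6; constraint 10: u + v = 8, and the others follow.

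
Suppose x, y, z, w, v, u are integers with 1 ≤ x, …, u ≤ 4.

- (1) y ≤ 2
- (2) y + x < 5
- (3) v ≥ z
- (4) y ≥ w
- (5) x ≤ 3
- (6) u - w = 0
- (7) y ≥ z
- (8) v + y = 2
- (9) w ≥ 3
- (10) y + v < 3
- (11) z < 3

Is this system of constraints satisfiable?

From constraint 9: w ≥ 3. From constraints 1 and 4: w ≤ y and y ≤ 2, so w ≤ 2. But 2 < 3, so no value of w works.

Unsatisfiable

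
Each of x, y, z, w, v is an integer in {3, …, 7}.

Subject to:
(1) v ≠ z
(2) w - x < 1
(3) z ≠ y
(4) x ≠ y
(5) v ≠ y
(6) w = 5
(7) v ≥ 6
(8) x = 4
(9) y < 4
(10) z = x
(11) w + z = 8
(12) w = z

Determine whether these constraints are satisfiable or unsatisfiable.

Unsatisfiable

Constraint 6 fixes w = 5 and constraint 8 fixes x = 4. Constraints 10 and 12 give w = z = x, so w = x. But 5 ≠ 4 — contradiction.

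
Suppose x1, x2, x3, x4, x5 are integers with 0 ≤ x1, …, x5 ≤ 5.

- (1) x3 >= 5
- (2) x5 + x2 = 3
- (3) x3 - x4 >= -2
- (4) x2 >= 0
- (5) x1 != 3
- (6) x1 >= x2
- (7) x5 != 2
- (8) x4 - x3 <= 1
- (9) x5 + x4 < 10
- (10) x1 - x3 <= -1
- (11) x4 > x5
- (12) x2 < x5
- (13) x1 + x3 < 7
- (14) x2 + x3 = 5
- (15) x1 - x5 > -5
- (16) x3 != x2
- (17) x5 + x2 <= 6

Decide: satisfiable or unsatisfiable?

Satisfiable

Setting (x1, x2, x3, x4, x5) = (1, 0, 5, 4, 3) satisfies everything: constraint 2: x5 + x2 = 3; constraint 3: x3 - x4 = 1; constraint 8: x4 - x3 = -1, and the others follow.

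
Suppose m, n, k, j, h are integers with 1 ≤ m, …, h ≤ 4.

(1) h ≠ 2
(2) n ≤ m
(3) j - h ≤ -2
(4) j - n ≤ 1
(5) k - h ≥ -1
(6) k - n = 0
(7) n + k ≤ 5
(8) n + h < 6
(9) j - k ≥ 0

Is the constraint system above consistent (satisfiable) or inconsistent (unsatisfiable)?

Constraints 3, 5, and 9 give h − j ≥ 2, j − k ≥ 0, k − h ≥ -1.
Adding all 3 inequalities: the left sides telescope to 0, and the right sides sum to 2 + 0 + (-1) = 1. So 0 ≥ 1, which is false.

Unsatisfiable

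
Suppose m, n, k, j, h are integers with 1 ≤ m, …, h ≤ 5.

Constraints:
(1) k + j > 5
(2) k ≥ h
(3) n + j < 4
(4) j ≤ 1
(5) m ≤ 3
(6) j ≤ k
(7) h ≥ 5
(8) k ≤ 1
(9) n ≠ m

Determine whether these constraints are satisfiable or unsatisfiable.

Unsatisfiable

From constraint 7: h ≥ 5. From constraints 2 and 8: h ≤ k and k ≤ 1, so h ≤ 1. But 1 < 5, so no value of h works.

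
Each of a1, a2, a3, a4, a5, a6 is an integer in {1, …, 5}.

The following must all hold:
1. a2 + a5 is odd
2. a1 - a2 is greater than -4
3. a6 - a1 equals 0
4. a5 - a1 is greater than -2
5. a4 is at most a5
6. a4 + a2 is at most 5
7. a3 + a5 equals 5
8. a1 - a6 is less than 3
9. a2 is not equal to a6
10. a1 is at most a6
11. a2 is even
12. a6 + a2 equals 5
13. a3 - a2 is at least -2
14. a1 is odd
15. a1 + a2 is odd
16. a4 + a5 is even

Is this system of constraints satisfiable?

Satisfiable

One satisfying assignment is a1 = 1, a2 = 4, a3 = 4, a4 = 1, a5 = 1, a6 = 1.
For the less obvious constraints — constraint 2: a1 - a2 = -3; constraint 3: a6 - a1 = 0 — and the others hold by inspection.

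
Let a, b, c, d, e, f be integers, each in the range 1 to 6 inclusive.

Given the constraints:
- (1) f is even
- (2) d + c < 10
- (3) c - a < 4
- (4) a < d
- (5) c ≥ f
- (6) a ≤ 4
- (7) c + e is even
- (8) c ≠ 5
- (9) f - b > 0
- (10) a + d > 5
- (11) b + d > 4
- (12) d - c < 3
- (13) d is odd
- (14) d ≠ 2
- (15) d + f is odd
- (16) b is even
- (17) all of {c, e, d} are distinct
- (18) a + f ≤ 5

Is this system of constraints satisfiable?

Satisfiable

The assignment a = 1, b = 2, c = 4, d = 5, e = 2, f = 4 works:
  constraint 2 holds since d + c = 9.
  constraint 3 holds since c - a = 3.
  constraint 9 holds since f - b = 2.
The rest check out directly.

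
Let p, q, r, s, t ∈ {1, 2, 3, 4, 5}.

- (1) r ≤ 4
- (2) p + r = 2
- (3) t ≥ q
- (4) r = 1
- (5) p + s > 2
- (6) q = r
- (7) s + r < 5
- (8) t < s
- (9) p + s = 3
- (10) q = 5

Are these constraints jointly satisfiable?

Constraint 10 fixes q = 5 and constraint 4 fixes r = 1, but constraint 6 requires q = r. Since 5 ≠ 1, contradiction.

Unsatisfiable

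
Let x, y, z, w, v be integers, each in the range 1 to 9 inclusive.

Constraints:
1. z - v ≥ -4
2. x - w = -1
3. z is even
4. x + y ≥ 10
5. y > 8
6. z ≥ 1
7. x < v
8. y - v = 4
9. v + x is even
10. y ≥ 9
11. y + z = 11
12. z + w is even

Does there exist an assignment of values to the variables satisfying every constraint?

Satisfiable

One satisfying assignment is x = 1, y = 9, z = 2, w = 2, v = 5.
For the less obvious constraints — constraint 1: z - v = -3; constraint 2: x - w = -1; constraint 4: x + y = 10 — and the others hold by inspection.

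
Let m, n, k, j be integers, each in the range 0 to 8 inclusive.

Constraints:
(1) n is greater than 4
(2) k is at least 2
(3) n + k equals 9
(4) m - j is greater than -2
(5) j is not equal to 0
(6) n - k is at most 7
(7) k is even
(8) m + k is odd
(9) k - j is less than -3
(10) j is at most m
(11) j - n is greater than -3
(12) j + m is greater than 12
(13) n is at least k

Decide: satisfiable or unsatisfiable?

Satisfiable

Take m = 7, n = 7, k = 2, j = 7. Then constraint 3: n + k = 9; constraint 4: m - j = 0; constraint 6: n - k = 5, and every other listed constraint is also met.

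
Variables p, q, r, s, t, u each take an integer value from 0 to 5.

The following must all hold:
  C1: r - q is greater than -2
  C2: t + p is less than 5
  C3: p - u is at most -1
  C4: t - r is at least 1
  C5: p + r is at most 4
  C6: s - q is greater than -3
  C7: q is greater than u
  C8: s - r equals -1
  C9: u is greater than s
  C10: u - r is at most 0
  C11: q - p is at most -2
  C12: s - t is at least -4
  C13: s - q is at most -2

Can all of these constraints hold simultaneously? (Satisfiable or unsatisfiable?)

Constraints 3, 4, 10, 11, 12, and 13 give u − p ≥ 1, p − q ≥ 2, q − s ≥ 2, s − t ≥ -4, t − r ≥ 1, r − u ≥ 0.
Adding all 6 inequalities: the left sides telescope to 0, and the right sides sum to 1 + 2 + 2 + (-4) + 1 + 0 = 2. So 0 ≥ 2, which is false.

Unsatisfiable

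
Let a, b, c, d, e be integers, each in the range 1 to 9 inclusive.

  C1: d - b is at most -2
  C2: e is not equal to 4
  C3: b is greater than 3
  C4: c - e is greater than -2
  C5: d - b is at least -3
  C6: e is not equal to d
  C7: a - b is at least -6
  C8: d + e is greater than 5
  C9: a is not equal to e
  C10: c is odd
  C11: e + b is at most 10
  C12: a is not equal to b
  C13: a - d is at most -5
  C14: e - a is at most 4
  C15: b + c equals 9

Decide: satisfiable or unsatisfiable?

Constraints 1, 7, and 13 give a − b ≥ -6, b − d ≥ 2, d − a ≥ 5.
Adding all 3 inequalities: the left sides telescope to 0, and the right sides sum to (-6) + 2 + 5 = 1. So 0 ≥ 1, which is false.

Unsatisfiable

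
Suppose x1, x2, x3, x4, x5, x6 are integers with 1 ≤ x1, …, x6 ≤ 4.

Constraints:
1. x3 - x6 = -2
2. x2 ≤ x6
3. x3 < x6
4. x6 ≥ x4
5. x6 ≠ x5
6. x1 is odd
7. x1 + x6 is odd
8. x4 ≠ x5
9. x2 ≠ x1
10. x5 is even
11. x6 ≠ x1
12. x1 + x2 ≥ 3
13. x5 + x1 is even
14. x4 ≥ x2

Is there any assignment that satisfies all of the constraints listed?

Unsatisfiable

Constraint 10 makes x5 even and constraint 6 makes x1 odd, so x5 + x1 must be odd. Constraint 13 says x5 + x1 is even — contradiction.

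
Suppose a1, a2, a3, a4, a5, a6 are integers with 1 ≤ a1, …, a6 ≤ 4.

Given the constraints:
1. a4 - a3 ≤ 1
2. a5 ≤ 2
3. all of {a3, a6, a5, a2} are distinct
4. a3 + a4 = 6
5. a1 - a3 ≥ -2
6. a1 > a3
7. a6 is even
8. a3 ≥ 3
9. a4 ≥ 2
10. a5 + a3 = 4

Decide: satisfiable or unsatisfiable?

Take a1 = 4, a2 = 2, a3 = 3, a4 = 3, a5 = 1, a6 = 4. Then constraint 1: a4 - a3 = 0; constraint 4: a3 + a4 = 6; constraint 5: a1 - a3 = 1, and every other listed constraint is also met.

Satisfiable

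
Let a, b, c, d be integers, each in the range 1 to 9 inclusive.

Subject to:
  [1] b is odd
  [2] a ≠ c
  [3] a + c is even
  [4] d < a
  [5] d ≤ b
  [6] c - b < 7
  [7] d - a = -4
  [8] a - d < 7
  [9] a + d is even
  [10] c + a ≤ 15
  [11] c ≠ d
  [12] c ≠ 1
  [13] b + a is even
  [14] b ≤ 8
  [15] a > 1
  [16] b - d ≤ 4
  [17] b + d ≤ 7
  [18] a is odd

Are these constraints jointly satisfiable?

Try a = 5, b = 3, c = 7, d = 1.
Check constraint 6: c - b = 4; constraint 7: d - a = -4. The remaining constraints are straightforward to verify.

Satisfiable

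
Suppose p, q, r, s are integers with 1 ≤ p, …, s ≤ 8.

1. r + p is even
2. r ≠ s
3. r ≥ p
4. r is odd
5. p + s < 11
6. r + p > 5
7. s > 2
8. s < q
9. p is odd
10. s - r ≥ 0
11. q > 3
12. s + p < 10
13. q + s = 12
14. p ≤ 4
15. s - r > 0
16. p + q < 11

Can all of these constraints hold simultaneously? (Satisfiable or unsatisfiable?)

Satisfiable

The assignment p = 3, q = 7, r = 3, s = 5 works:
  constraint 5 holds since p + s = 8.
  constraint 6 holds since r + p = 6.
  constraint 10 holds since s - r = 2.
The rest check out directly.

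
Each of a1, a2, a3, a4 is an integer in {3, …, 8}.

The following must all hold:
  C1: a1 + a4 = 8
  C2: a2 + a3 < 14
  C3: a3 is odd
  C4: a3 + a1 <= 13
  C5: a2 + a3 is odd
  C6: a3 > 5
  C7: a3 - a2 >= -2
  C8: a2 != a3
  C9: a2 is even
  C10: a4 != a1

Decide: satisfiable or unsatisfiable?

One satisfying assignment is a1 = 3, a2 = 6, a3 = 7, a4 = 5.
For the less obvious constraints — constraint 1: a1 + a4 = 8; constraint 2: a2 + a3 = 13; constraint 4: a3 + a1 = 10 — and the others hold by inspection.

Satisfiable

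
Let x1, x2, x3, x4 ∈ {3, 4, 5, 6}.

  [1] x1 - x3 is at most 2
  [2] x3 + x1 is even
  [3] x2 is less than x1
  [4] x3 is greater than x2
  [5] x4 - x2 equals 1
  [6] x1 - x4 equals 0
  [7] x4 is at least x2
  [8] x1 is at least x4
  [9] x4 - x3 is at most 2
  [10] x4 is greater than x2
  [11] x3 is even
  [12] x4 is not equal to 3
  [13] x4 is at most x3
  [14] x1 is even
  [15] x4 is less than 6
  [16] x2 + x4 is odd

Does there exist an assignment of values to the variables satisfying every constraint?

Satisfiable

Setting (x1, x2, x3, x4) = (4, 3, 4, 4) satisfies everything: constraint 1: x1 - x3 = 0; constraint 5: x4 - x2 = 1; constraint 6: x1 - x4 = 0, and the others follow.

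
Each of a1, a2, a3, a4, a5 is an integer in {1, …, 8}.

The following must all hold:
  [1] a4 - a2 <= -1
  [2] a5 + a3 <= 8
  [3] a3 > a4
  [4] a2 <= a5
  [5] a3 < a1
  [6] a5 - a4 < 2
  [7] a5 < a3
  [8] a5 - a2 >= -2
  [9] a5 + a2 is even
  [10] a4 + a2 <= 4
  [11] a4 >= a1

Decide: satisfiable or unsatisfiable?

Unsatisfiable

Constraints 1, 4, 5, 7, and 11 give a5 < a3, a3 < a1, a1 ≤ a4, a4 < a2, a2 ≤ a5. Chaining: a5 < a3 < a1 ≤ a4 < a2 ≤ a5, which forces a5 < a5 — impossible.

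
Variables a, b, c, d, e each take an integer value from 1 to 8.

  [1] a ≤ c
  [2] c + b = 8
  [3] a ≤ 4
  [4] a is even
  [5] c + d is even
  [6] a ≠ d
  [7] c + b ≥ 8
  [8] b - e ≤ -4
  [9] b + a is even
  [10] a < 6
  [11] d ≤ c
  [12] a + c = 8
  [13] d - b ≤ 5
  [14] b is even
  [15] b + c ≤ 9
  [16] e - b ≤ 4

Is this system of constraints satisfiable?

Satisfiable

Setting (a, b, c, d, e) = (2, 2, 6, 4, 6) satisfies everything: constraint 2: c + b = 8; constraint 7: c + b = 8, and the others follow.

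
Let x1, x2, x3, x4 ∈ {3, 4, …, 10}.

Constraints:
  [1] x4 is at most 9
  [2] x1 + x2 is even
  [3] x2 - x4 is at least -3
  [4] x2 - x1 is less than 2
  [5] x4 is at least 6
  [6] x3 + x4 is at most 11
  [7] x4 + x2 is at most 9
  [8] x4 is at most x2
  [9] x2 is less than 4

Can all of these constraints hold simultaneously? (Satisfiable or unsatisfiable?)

Unsatisfiable

From constraints 5 and 8: x2 ≥ x4 and x4 ≥ 6, so x2 ≥ 6. From constraint 9: x2 ≤ 3. But 3 < 6, so no value of x2 works.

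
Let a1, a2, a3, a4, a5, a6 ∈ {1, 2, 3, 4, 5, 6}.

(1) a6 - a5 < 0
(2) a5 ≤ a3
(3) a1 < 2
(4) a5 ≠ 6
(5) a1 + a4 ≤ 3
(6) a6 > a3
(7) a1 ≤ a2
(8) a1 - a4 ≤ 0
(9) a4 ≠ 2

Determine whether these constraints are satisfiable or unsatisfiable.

Unsatisfiable

Constraints 1, 2, and 6 give a3 < a6, a6 < a5, a5 ≤ a3. Chaining: a3 < a6 < a5 ≤ a3, which forces a3 < a3 — impossible.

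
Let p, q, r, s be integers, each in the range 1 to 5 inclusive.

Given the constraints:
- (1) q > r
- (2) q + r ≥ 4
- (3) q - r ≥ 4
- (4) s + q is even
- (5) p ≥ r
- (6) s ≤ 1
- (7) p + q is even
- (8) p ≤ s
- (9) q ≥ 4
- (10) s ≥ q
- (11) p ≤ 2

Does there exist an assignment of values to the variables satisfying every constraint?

Unsatisfiable

From constraints 6 and 10: q ≤ s ≤ 1. From constraints 5 and 11: r ≤ p ≤ 2. Hence q + r ≤ 3. But constraint 2 requires q + r ≥ 4, and 4 > 3. Contradiction.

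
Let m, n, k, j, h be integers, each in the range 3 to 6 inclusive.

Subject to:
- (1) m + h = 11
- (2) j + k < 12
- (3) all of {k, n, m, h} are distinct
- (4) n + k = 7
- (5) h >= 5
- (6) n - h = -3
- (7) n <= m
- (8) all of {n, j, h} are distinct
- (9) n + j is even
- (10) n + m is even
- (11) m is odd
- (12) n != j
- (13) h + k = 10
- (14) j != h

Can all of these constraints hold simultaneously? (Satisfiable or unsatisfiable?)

The assignment m = 5, n = 3, k = 4, j = 5, h = 6 works:
  constraint 1 holds since m + h = 11.
  constraint 2 holds since j + k = 9.
  constraint 4 holds since n + k = 7.
The rest check out directly.

Satisfiable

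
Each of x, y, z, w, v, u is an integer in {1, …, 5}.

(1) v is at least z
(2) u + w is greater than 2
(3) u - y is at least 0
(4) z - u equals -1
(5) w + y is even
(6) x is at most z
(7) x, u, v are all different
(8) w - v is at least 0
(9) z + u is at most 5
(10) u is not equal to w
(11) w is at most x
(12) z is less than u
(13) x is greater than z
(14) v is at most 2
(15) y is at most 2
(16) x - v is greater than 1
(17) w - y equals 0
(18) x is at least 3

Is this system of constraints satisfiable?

From constraints 6 and 18: z ≥ x and x ≥ 3, so z ≥ 3. From constraints 1 and 14: z ≤ v and v ≤ 2, so z ≤ 2. But 2 < 3, so no value of z works.

Unsatisfiable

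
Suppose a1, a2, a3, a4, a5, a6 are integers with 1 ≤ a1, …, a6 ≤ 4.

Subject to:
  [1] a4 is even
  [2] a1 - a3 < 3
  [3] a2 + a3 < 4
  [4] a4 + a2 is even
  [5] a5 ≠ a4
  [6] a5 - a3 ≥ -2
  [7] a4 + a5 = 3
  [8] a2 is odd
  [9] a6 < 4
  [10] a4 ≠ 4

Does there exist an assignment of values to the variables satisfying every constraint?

Constraint 1 makes a4 even and constraint 8 makes a2 odd, so a4 + a2 must be odd. Constraint 4 says a4 + a2 is even — contradiction.

Unsatisfiable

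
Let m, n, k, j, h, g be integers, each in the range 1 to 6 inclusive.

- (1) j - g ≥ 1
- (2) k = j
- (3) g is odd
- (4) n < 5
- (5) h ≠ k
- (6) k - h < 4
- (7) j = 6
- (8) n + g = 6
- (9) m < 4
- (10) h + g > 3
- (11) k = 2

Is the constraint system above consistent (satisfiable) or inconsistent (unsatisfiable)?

Unsatisfiable

Constraint 11 fixes k = 2 and constraint 7 fixes j = 6, but constraint 2 requires k = j. Since 2 ≠ 6, contradiction.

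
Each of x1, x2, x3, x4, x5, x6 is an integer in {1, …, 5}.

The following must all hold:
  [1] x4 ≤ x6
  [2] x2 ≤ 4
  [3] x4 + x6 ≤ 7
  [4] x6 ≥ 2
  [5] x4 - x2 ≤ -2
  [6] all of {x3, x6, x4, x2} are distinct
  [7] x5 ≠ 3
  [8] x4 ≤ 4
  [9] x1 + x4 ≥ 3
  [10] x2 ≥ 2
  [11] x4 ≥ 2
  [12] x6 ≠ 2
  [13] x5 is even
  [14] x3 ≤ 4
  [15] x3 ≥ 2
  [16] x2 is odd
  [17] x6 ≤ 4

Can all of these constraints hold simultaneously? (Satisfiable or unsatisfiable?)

Unsatisfiable

Constraints 2, 4, 8, 10, 11, 14, 15, and 17 confine each of x3, x6, x4, x2 to the 3 values {2, …, 4}.
Constraint 6 requires all 4 of them to be distinct, but only 3 values are available — impossible by the pigeonhole principle.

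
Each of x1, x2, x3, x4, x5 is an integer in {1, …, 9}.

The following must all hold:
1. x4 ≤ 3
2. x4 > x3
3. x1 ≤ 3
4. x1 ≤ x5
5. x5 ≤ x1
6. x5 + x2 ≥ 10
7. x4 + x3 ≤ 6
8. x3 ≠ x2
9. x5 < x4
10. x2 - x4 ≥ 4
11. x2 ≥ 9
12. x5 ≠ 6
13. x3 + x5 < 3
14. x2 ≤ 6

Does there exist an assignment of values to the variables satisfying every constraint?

Unsatisfiable

From constraints 3 and 5: x5 ≤ x1 ≤ 3. From constraint 14: x2 ≤ 6. Hence x5 + x2 ≤ 9. But constraint 6 requires x5 + x2 ≥ 10, and 10 > 9. Contradiction.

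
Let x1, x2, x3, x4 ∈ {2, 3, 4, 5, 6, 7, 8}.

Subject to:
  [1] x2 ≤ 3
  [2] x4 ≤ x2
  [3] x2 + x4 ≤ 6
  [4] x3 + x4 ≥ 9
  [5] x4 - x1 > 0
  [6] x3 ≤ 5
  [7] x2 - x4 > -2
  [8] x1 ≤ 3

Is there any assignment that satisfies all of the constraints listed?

Unsatisfiable

From constraint 6: x3 ≤ 5. From constraints 1 and 2: x4 ≤ x2 ≤ 3. Hence x3 + x4 ≤ 8. But constraint 4 requires x3 + x4 ≥ 9, and 9 > 8. Contradiction.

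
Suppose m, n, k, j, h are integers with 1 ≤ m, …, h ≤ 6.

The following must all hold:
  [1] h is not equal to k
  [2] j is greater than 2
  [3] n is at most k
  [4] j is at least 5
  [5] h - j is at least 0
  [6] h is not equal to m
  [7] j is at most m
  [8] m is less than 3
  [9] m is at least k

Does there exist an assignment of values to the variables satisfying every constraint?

Unsatisfiable

From constraints 4 and 7: m ≥ j and j ≥ 5, so m ≥ 5. From constraint 8: m ≤ 2. But 2 < 5, so no value of m works.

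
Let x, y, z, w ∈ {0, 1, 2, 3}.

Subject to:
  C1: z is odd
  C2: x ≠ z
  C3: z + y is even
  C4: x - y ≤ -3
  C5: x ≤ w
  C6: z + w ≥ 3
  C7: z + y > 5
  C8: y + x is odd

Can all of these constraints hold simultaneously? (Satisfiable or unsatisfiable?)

Satisfiable

One satisfying assignment is x = 0, y = 3, z = 3, w = 3.
For the less obvious constraints — constraint 4: x - y = -3; constraint 6: z + w = 6; constraint 7: z + y = 6 — and the others hold by inspection.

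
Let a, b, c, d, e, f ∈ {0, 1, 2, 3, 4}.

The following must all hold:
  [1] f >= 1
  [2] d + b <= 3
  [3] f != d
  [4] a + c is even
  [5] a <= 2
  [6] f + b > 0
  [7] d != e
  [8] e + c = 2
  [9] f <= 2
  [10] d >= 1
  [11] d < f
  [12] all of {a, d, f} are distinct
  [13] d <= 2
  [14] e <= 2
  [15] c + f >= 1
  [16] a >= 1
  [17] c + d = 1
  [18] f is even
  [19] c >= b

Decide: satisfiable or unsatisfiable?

Unsatisfiable

Constraints 1, 5, 9, 10, 13, and 16 confine each of a, d, f to the 2 values {1, 2}.
Constraint 12 requires all 3 of them to be distinct, but only 2 values are available — impossible by the pigeonhole principle.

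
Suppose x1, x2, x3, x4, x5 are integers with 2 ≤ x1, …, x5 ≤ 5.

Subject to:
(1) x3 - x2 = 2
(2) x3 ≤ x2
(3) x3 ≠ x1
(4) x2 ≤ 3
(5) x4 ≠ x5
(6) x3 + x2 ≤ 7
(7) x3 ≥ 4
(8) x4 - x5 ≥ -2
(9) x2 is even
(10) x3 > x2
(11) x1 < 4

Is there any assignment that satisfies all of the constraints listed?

Unsatisfiable

From constraints 2 and 7: x2 ≥ x3 and x3 ≥ 4, so x2 ≥ 4. From constraint 4: x2 ≤ 3. But 3 < 4, so no value of x2 works.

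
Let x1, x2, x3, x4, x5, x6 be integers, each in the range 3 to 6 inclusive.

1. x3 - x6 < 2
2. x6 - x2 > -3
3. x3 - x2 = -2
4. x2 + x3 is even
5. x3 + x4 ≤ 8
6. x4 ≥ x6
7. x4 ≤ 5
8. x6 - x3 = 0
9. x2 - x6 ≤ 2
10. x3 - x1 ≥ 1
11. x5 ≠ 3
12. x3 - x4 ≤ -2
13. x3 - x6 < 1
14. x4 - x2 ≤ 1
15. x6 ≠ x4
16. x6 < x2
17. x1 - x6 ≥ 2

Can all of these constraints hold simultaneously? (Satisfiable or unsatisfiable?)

Constraints 9, 10, 12, 14, and 17 give x1 − x6 ≥ 2, x6 − x2 ≥ -2, x2 − x4 ≥ -1, x4 − x3 ≥ 2, x3 − x1 ≥ 1.
Adding all 5 inequalities: the left sides telescope to 0, and the right sides sum to 2 + (-2) + (-1) + 2 + 1 = 2. So 0 ≥ 2, which is false.

Unsatisfiable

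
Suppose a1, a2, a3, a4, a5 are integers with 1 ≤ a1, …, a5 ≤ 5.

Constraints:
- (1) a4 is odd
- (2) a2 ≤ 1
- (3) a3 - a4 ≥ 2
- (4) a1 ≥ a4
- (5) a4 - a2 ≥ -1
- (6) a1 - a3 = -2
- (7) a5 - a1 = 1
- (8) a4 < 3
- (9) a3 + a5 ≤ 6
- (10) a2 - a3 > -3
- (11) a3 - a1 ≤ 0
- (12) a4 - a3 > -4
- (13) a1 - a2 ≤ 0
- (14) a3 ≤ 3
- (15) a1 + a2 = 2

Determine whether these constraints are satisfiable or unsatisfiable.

Unsatisfiable

Constraints 3, 5, 11, and 13 give a3 − a4 ≥ 2, a4 − a2 ≥ -1, a2 − a1 ≥ 0, a1 − a3 ≥ 0.
Adding all 4 inequalities: the left sides telescope to 0, and the right sides sum to 2 + (-1) + 0 + 0 = 1. So 0 ≥ 1, which is false.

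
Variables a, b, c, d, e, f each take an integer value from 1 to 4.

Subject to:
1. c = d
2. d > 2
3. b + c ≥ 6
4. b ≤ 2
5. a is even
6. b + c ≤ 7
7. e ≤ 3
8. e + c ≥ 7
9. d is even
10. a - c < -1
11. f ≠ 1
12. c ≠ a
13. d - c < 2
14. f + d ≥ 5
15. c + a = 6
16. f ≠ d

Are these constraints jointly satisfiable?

Satisfiable

Setting (a, b, c, d, e, f) = (2, 2, 4, 4, 3, 2) satisfies everything: constraint 3: b + c = 6; constraint 6: b + c = 6, and the others follow.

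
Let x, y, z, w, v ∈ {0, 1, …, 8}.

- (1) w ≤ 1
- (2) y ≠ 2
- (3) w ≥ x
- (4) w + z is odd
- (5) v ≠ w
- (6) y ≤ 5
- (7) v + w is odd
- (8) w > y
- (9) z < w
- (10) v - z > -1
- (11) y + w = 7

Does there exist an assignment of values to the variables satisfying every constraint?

Unsatisfiable

From constraint 6: y ≤ 5. From constraint 1: w ≤ 1. Hence y + w ≤ 6. But constraint 11 requires y + w = 7, and 7 > 6. Contradiction.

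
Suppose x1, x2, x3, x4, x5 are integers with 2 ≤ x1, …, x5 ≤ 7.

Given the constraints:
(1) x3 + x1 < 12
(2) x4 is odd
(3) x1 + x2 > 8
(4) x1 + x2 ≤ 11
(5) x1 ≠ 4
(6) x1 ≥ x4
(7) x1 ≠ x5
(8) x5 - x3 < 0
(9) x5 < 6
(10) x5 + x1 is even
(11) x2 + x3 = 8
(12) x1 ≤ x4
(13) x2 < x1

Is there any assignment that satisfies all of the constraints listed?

Satisfiable

One satisfying assignment is x1 = 5, x2 = 4, x3 = 4, x4 = 5, x5 = 3.
For the less obvious constraints — constraint 1: x3 + x1 = 9; constraint 3: x1 + x2 = 9; constraint 4: x1 + x2 = 9 — and the others hold by inspection.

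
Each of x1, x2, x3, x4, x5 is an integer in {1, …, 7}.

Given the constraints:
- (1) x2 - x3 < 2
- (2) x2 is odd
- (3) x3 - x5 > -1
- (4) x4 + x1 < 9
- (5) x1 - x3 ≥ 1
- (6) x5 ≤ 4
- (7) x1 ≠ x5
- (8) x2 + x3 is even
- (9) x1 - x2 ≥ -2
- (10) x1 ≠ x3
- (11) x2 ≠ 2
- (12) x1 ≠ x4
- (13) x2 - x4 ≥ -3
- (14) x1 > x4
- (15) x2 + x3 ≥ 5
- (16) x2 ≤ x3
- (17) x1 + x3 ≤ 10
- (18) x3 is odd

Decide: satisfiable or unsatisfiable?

Setting (x1, x2, x3, x4, x5) = (4, 3, 3, 3, 2) satisfies everything: constraint 1: x2 - x3 = 0; constraint 3: x3 - x5 = 1; constraint 4: x4 + x1 = 7, and the others follow.

Satisfiable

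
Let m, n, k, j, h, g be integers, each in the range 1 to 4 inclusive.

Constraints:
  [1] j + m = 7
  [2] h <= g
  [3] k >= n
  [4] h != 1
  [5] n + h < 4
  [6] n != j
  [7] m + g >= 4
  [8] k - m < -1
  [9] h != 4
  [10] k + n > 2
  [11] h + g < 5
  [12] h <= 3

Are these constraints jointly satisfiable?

Satisfiable

Setting (m, n, k, j, h, g) = (4, 1, 2, 3, 2, 2) satisfies everything: constraint 1: j + m = 7; constraint 5: n + h = 3, and the others follow.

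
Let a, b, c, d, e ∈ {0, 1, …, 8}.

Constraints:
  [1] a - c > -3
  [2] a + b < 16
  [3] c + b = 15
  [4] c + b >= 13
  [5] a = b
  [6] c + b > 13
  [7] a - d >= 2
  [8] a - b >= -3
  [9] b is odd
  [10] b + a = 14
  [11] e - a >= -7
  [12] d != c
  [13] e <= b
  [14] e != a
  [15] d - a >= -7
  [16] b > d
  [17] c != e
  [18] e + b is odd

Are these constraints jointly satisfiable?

Satisfiable

The assignment a = 7, b = 7, c = 8, d = 2, e = 0 works:
  constraint 1 holds since a - c = -1.
  constraint 2 holds since a + b = 14.
  constraint 3 holds since c + b = 15.
The rest check out directly.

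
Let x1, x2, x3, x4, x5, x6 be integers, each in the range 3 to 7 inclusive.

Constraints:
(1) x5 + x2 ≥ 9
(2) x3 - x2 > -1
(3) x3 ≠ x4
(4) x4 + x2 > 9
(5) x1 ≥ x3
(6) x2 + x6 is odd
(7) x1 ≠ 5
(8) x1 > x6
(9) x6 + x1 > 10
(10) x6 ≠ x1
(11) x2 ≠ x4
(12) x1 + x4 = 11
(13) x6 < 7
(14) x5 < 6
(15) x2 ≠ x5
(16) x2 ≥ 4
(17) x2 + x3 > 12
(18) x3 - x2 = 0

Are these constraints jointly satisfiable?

Satisfiable

Try x1 = 7, x2 = 7, x3 = 7, x4 = 4, x5 = 3, x6 = 4.
Check constraint 1: x5 + x2 = 10; constraint 2: x3 - x2 = 0. The remaining constraints are straightforward to verify.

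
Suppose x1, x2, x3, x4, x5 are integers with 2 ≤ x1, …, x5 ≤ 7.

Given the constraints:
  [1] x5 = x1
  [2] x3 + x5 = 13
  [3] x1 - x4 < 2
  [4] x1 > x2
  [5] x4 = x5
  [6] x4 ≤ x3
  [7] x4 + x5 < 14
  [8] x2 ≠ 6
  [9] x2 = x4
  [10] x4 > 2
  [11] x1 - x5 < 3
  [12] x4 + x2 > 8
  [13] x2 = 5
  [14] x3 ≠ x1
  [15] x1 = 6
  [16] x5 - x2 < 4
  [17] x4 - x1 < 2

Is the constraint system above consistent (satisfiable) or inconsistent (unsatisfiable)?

Constraint 13 fixes x2 = 5 and constraint 15 fixes x1 = 6. Constraints 1, 5, and 9 give x2 = x4 = x5 = x1, so x2 = x1. But 5 ≠ 6 — contradiction.

Unsatisfiable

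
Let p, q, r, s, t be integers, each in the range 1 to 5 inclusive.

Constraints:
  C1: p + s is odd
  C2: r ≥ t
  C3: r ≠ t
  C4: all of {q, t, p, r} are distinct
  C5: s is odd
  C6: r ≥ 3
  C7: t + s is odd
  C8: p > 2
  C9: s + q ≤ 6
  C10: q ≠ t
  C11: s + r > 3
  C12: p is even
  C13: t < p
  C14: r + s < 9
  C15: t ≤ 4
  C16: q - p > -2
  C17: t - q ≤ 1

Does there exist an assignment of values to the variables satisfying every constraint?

Satisfiable

One satisfying assignment is p = 4, q = 3, r = 5, s = 1, t = 2.
For the less obvious constraints — constraint 9: s + q = 4; constraint 11: s + r = 6 — and the others hold by inspection.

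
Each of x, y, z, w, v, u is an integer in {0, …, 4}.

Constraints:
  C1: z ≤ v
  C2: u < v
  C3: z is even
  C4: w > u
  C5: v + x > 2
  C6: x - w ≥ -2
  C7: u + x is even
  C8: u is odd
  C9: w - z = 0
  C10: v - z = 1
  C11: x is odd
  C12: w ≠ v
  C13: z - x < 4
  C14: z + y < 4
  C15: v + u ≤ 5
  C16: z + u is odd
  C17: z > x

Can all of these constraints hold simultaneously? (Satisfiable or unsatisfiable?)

The assignment x = 1, y = 0, z = 2, w = 2, v = 3, u = 1 works:
  constraint 5 holds since v + x = 4.
  constraint 6 holds since x - w = -1.
The rest check out directly.

Satisfiable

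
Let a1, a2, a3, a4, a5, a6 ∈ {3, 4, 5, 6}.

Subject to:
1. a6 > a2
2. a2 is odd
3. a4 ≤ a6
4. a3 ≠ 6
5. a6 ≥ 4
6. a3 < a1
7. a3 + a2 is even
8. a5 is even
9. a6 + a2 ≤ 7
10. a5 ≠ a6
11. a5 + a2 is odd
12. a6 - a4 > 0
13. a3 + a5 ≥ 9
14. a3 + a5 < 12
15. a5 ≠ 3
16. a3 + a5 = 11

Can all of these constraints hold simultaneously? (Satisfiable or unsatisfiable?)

The assignment a1 = 6, a2 = 3, a3 = 5, a4 = 3, a5 = 6, a6 = 4 works:
  constraint 9 holds since a6 + a2 = 7.
  constraint 12 holds since a6 - a4 = 1.
The rest check out directly.

Satisfiable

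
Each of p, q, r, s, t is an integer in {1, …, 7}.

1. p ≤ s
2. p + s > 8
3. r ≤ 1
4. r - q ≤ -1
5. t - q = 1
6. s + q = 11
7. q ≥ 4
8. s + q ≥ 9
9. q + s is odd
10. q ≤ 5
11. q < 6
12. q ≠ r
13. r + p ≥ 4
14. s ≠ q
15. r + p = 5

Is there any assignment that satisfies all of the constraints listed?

Satisfiable

The assignment p = 4, q = 5, r = 1, s = 6, t = 6 works:
  constraint 2 holds since p + s = 10.
  constraint 4 holds since r - q = -4.
  constraint 5 holds since t - q = 1.
The rest check out directly.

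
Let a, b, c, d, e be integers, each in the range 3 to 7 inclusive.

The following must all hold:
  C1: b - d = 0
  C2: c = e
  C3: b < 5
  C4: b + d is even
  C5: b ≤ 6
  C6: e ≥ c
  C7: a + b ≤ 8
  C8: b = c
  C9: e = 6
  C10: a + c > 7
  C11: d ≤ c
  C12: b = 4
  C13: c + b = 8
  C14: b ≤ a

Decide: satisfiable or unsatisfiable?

Constraint 12 fixes b = 4 and constraint 9 fixes e = 6. Constraints 2 and 8 give b = c = e, so b = e. But 4 ≠ 6 — contradiction.

Unsatisfiable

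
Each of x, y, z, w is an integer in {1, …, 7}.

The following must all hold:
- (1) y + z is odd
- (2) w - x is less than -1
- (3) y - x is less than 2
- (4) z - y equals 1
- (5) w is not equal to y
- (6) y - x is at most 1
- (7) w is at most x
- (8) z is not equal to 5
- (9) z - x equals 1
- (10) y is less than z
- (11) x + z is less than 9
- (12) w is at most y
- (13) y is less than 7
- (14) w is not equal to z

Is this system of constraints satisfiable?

Satisfiable

Setting (x, y, z, w) = (3, 3, 4, 1) satisfies everything: constraint 2: w - x = -2; constraint 3: y - x = 0, and the others follow.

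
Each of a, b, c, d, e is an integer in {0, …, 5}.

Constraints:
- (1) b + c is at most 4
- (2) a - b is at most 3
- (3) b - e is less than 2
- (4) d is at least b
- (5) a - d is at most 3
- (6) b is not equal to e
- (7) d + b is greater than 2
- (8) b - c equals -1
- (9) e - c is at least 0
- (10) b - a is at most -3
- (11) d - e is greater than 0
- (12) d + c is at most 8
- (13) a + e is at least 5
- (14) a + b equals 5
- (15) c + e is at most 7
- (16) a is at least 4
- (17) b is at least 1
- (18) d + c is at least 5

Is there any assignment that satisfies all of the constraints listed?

The assignment a = 4, b = 1, c = 2, d = 4, e = 2 works:
  constraint 1 holds since b + c = 3.
  constraint 2 holds since a - b = 3.
The rest check out directly.

Satisfiable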